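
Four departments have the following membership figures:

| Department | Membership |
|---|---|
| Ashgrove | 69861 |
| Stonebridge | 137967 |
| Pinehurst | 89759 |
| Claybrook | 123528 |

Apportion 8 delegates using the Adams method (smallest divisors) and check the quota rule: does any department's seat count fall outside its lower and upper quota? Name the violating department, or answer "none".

none

Standard quotas: Ashgrove 1.327, Stonebridge 2.621, Pinehurst 1.705, Claybrook 2.347.
Adams allocation: Ashgrove 2, Stonebridge 2, Pinehurst 2, Claybrook 2.
Every allocation lies between the lower and upper quota.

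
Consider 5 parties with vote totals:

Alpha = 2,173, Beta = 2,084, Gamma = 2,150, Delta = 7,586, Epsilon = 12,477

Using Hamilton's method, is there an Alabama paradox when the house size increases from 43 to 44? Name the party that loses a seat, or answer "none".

At 43 seats: Alpha 4, Beta 3, Gamma 4, Delta 12, Epsilon 20.
At 44 seats: Alpha 4, Beta 3, Gamma 3, Delta 13, Epsilon 21.
Gamma drops from 4 to 3.

Gamma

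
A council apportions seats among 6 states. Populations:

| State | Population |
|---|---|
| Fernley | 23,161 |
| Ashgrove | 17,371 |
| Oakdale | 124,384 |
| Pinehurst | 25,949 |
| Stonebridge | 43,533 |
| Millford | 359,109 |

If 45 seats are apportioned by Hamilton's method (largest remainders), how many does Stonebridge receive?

3

The standard divisor is 593507/45 ≈ 13189.044.
Standard quotas: Fernley 1.7561, Ashgrove 1.3171, Oakdale 9.4309, Pinehurst 1.9675, Stonebridge 3.3007, Millford 27.2278.
Lower quotas: Fernley 1, Ashgrove 1, Oakdale 9, Pinehurst 1, Stonebridge 3, Millford 27 (sum 42, leaving 3 seats).
Remainders in descending order: Pinehurst 0.9675, Fernley 0.7561, Oakdale 0.4309, Ashgrove 0.3171, Stonebridge 0.3007, Millford 0.2278.
Largest remainders: Pinehurst, Fernley, Oakdale receive the extra seats.
Stonebridge receives 3.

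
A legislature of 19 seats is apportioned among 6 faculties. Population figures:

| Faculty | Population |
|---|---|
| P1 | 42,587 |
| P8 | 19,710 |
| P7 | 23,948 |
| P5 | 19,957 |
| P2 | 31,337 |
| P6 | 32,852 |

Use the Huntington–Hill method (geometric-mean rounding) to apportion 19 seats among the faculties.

With divisor 9265: modified quotas P1 4.597, P8 2.127, P7 2.585, P5 2.154, P2 3.382, P6 3.546.
Geometric-mean thresholds: P1 √(4·5)=4.472, P8 √(2·3)=2.449, P7 √(2·3)=2.449, P5 √(2·3)=2.449, P2 √(3·4)=3.464, P6 √(3·4)=3.464.
Each quota rounded against its threshold gives P1 5, P8 2, P7 3, P5 2, P2 3, P6 4 (total 19).

P1 5; P8 2; P7 3; P5 2; P2 3; P6 4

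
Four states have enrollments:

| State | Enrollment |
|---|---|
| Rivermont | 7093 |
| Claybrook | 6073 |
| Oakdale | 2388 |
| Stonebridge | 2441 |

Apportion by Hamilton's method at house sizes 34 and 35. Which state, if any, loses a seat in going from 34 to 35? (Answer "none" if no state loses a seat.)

Oakdale

At 34 seats: Rivermont 13, Claybrook 11, Oakdale 5, Stonebridge 5.
At 35 seats: Rivermont 14, Claybrook 12, Oakdale 4, Stonebridge 5.
Oakdale drops from 5 to 4.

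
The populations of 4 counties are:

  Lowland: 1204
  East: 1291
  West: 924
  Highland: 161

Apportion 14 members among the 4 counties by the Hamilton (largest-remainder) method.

Standard divisor: 3580 ÷ 14 ≈ 255.714.
Standard quotas: Lowland 4.708, East 5.049, West 3.613, Highland 0.630.
Lower quotas: Lowland 4, East 5, West 3, Highland 0 (sum 12, leaving 2 seats).
Remainders in descending order: Lowland 0.708, Highland 0.630, West 0.613, East 0.049.
Largest remainders: Lowland, Highland receive the extra seats.

Lowland 5, East 5, West 3, Highland 1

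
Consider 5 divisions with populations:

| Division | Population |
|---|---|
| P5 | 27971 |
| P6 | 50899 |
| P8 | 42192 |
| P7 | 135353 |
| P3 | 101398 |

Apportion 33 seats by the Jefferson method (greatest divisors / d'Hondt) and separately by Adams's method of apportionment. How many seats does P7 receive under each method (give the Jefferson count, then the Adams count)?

13 and 12

Jefferson: P5 2, P6 5, P8 4, P7 13, P3 9.
Adams: P5 3, P6 5, P8 4, P7 12, P3 9.
P7 gets 13 under Jefferson and 12 under Adams.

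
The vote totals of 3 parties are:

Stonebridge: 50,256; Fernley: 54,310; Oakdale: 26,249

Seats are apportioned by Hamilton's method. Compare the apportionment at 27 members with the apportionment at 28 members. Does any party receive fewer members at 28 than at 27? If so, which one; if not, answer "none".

At 27 seats: Stonebridge 10, Fernley 11, Oakdale 6.
At 28 seats: Stonebridge 11, Fernley 12, Oakdale 5.
Oakdale drops from 6 to 5.

Oakdale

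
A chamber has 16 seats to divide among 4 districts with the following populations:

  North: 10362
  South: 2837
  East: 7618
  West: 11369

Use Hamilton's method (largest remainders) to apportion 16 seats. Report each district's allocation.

Total 32186; standard divisor 32186/16 ≈ 2011.625.
Standard quotas: North 5.1511, South 1.4103, East 3.7870, West 5.6516.
Lower quotas: North 5, South 1, East 3, West 5 (sum 14, leaving 2 seats).
Remainders in descending order: East 0.7870, West 0.6516, South 0.4103, North 0.1511.
The surplus seats go to East, West.

North 5, South 1, East 4, West 6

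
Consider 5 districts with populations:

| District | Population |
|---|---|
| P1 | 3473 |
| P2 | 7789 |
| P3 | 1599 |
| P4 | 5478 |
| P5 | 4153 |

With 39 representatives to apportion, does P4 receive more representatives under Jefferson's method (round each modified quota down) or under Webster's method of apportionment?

Jefferson: P1 6, P2 14, P3 2, P4 10, P5 7.
Webster: P1 6, P2 14, P3 3, P4 9, P5 7.
P4 gets 10 under Jefferson and 9 under Webster.

Jefferson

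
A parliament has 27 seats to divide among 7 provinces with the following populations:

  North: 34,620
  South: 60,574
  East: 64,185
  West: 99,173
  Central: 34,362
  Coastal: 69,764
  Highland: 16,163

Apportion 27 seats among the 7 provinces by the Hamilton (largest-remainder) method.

Standard divisor: 378841 ÷ 27 ≈ 14031.148.
Standard quotas: North 2.4674, South 4.3171, East 4.5745, West 7.0681, Central 2.4490, Coastal 4.9721, Highland 1.1519.
Lower quotas: North 2, South 4, East 4, West 7, Central 2, Coastal 4, Highland 1 (sum 24, leaving 3 seats).
Remainders in descending order: Coastal 0.9721, East 0.5745, North 0.4674, Central 0.4490, South 0.3171, Highland 0.1519, West 0.0681.
Largest remainders: Coastal, East, North receive the extra seats.

North 3; South 4; East 5; West 7; Central 2; Coastal 5; Highland 1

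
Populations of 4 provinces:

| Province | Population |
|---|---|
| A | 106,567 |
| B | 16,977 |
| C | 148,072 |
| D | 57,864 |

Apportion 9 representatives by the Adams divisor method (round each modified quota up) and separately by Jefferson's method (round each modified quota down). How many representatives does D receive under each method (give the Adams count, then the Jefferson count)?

2 and 1

Adams: A 3, B 1, C 3, D 2.
Jefferson: A 3, B 0, C 5, D 1.
D gets 2 under Adams and 1 under Jefferson.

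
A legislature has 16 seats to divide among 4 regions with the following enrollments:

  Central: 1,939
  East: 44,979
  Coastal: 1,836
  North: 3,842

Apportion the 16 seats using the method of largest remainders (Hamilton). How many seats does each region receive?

Total 52596; standard divisor 52596/16 ≈ 3287.25.
Standard quotas: Central 0.5899, East 13.6829, Coastal 0.5585, North 1.1688.
Lower quotas: Central 0, East 13, Coastal 0, North 1 (sum 14, leaving 2 seats).
Remainders in descending order: East 0.6829, Central 0.5899, Coastal 0.5585, North 0.1688.
The surplus seats go to East, Central.

Central=1; East=14; Coastal=0; North=1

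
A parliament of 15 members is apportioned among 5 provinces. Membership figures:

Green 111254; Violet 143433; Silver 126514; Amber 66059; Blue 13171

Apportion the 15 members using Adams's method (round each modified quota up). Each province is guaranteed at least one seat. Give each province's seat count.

Standard divisor 460431/15 ≈ 30695.4; standard quotas: Green 3.624, Violet 4.673, Silver 4.122, Amber 2.152, Blue 0.429.
Rounding up gives 4, 5, 5, 3, 1 = 18 seats, so the divisor must be adjusted.
With modified divisor 36500: modified quotas Green 3.048, Violet 3.930, Silver 3.466, Amber 1.810, Blue 0.361.
Rounding up: Green 4, Violet 4, Silver 4, Amber 2, Blue 1 (total 15).

Green: 4, Violet: 4, Silver: 4, Amber: 2, Blue: 1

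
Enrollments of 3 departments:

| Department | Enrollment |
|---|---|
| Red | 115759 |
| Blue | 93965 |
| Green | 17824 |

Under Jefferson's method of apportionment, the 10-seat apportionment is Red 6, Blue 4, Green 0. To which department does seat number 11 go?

Priority for the next seat is population ÷ (current seats + 1).
Priorities: Red 16537.000, Blue 18793.000, Green 17824.000.
Highest priority: Blue.

Blue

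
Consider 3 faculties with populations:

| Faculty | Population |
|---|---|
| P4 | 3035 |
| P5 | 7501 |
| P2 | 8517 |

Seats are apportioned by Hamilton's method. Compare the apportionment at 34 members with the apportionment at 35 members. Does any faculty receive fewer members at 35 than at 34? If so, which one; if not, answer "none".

At 34 seats: P4 6, P5 13, P2 15.
At 35 seats: P4 5, P5 14, P2 16.
P4 drops from 6 to 5.

P4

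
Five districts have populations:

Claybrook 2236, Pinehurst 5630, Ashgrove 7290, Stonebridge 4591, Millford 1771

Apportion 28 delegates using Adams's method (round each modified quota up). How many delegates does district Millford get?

3

Standard divisor 21518/28 ≈ 768.5; standard quotas: Claybrook 2.910, Pinehurst 7.326, Ashgrove 9.486, Stonebridge 5.974, Millford 2.304.
Rounding up gives 3, 8, 10, 6, 3 = 30 seats, so the divisor must be adjusted.
With modified divisor 850: modified quotas Claybrook 2.631, Pinehurst 6.624, Ashgrove 8.576, Stonebridge 5.401, Millford 2.084.
Rounding up: Claybrook 3, Pinehurst 7, Ashgrove 9, Stonebridge 6, Millford 3 (total 28).
Millford receives 3.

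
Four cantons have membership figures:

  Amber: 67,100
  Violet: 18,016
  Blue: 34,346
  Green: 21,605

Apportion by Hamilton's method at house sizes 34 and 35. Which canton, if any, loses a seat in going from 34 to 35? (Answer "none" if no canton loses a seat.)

Violet

At 34 seats: Amber 16, Violet 5, Blue 8, Green 5.
At 35 seats: Amber 17, Violet 4, Blue 9, Green 5.
Violet drops from 5 to 4.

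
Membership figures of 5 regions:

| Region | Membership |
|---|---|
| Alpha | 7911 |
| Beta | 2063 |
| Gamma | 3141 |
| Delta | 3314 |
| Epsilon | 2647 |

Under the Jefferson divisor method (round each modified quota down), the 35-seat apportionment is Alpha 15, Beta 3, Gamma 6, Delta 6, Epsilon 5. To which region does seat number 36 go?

Beta

Priority for the next seat is population ÷ (current seats + 1).
Priorities: Alpha 494.438, Beta 515.750, Gamma 448.714, Delta 473.429, Epsilon 441.167.
Highest priority: Beta.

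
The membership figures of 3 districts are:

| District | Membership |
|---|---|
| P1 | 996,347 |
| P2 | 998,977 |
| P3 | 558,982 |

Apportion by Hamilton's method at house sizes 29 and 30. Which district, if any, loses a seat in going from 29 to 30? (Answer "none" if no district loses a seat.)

At 29 seats: P1 11, P2 11, P3 7.
At 30 seats: P1 12, P2 12, P3 6.
P3 drops from 7 to 6.

P3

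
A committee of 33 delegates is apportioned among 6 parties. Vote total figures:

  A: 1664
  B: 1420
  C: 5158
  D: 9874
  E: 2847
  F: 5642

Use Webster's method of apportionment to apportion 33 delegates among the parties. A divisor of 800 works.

A=2, B=2, C=6, D=12, E=4, F=7

With modified divisor 800: modified quotas A 2.080, B 1.775, C 6.447, D 12.342, E 3.559, F 7.053.
Rounding to the nearest integer: A 2, B 2, C 6, D 12, E 4, F 7 (total 33).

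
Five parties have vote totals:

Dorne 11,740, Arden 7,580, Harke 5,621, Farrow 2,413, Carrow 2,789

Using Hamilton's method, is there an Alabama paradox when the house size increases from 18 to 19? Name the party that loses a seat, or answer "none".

none

At 18 seats: Dorne 7, Arden 5, Harke 3, Farrow 1, Carrow 2.
At 19 seats: Dorne 7, Arden 5, Harke 4, Farrow 1, Carrow 2.
No party's allocation decreased.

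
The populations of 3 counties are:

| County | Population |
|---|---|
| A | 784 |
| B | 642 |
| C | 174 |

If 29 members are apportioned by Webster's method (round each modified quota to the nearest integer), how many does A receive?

14

Standard divisor 1600/29 ≈ 55.172; standard quotas: A 14.210, B 11.636, C 3.154.
Rounding to the nearest integer gives A 14, B 12, C 3 — total 29, matching the house size, so no adjustment is needed.
A receives 14.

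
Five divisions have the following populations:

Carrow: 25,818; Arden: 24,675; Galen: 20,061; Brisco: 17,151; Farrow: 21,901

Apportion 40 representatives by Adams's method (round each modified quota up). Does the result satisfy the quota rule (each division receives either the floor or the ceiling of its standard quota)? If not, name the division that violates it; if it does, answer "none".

Standard quotas: Carrow 9.422, Arden 9.005, Galen 7.321, Brisco 6.259, Farrow 7.993.
Adams allocation: Carrow 10, Arden 9, Galen 7, Brisco 6, Farrow 8.
Every allocation lies between the lower and upper quota.

none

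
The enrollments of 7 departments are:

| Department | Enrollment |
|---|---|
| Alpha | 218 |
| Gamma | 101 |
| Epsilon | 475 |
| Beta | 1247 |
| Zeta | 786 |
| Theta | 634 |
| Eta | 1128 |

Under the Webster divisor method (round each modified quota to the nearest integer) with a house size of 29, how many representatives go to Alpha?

Standard divisor 4589/29 ≈ 158.241; standard quotas: Alpha 1.378, Gamma 0.638, Epsilon 3.002, Beta 7.880, Zeta 4.967, Theta 4.007, Eta 7.128.
Rounding to the nearest integer gives Alpha 1, Gamma 1, Epsilon 3, Beta 8, Zeta 5, Theta 4, Eta 7 — total 29, matching the house size, so no adjustment is needed.
Alpha receives 1.

1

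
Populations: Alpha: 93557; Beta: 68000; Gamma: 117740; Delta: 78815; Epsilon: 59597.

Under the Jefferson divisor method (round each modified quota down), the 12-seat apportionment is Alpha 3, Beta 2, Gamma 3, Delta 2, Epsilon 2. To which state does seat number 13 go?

Gamma

Priority for the next seat is population ÷ (current seats + 1).
Priorities: Alpha 23389.250, Beta 22666.667, Gamma 29435.000, Delta 26271.667, Epsilon 19865.667.
Highest priority: Gamma.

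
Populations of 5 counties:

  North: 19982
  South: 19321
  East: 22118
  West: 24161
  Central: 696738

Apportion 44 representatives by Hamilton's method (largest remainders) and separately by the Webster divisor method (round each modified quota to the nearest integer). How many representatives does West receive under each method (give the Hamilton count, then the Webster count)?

Hamilton: North 1, South 1, East 1, West 2, Central 39.
Webster: North 1, South 1, East 1, West 1, Central 40.
West gets 2 under Hamilton and 1 under Webster.

2 and 1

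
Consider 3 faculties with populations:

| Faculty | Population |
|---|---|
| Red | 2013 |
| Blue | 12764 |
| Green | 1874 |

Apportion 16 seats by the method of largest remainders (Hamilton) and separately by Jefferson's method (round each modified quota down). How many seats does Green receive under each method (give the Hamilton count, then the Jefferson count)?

2 and 1

Hamilton: Red 2, Blue 12, Green 2.
Jefferson: Red 2, Blue 13, Green 1.
Green gets 2 under Hamilton and 1 under Jefferson.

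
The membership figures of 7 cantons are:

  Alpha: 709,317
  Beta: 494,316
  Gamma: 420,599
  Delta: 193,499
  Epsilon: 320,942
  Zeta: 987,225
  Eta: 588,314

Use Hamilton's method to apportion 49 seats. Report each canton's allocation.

The standard divisor is 3714212/49 ≈ 75800.245.
Standard quotas: Alpha 9.3577, Beta 6.5213, Gamma 5.5488, Delta 2.5527, Epsilon 4.2340, Zeta 13.0240, Eta 7.7614.
Lower quotas: Alpha 9, Beta 6, Gamma 5, Delta 2, Epsilon 4, Zeta 13, Eta 7 (sum 46, leaving 3 seats).
Remainders in descending order: Eta 0.7614, Delta 0.5527, Gamma 0.5488, Beta 0.5213, Alpha 0.3577, Epsilon 0.2340, Zeta 0.0240.
Largest remainders: Eta, Delta, Gamma receive the extra seats.

Alpha=9; Beta=6; Gamma=6; Delta=3; Epsilon=4; Zeta=13; Eta=8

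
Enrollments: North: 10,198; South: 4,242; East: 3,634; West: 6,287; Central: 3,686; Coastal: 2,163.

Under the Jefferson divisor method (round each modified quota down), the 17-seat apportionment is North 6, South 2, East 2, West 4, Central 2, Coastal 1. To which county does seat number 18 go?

Priority for the next seat is population ÷ (current seats + 1).
Priorities: North 1456.857, South 1414.000, East 1211.333, West 1257.400, Central 1228.667, Coastal 1081.500.
Highest priority: North.

North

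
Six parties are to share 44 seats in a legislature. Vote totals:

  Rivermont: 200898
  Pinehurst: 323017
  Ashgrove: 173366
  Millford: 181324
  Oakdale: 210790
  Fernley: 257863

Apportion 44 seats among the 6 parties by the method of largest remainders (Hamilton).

Rivermont 7, Pinehurst 10, Ashgrove 6, Millford 6, Oakdale 7, Fernley 8

Standard divisor: 1347258 ÷ 44 ≈ 30619.5.
Standard quotas: Rivermont 6.5611, Pinehurst 10.5494, Ashgrove 5.6619, Millford 5.9218, Oakdale 6.8842, Fernley 8.4215.
Lower quotas: Rivermont 6, Pinehurst 10, Ashgrove 5, Millford 5, Oakdale 6, Fernley 8 (sum 40, leaving 4 seats).
Remainders in descending order: Millford 0.9218, Oakdale 0.8842, Ashgrove 0.6619, Rivermont 0.5611, Pinehurst 0.5494, Fernley 0.4215.
Largest remainders: Millford, Oakdale, Ashgrove, Rivermont receive the extra seats.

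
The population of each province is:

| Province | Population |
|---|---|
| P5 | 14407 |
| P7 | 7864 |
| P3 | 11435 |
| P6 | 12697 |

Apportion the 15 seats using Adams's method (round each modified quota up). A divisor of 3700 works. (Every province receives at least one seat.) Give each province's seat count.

With modified divisor 3700: modified quotas P5 3.894, P7 2.125, P3 3.091, P6 3.432.
Rounding up: P5 4, P7 3, P3 4, P6 4 (total 15).

P5: 4, P7: 3, P3: 4, P6: 4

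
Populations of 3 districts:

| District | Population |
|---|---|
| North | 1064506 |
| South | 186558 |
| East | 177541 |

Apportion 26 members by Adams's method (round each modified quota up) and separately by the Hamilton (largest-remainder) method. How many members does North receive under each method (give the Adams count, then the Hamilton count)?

Adams: North 18, South 4, East 4.
Hamilton: North 19, South 4, East 3.
North gets 18 under Adams and 19 under Hamilton.

18 and 19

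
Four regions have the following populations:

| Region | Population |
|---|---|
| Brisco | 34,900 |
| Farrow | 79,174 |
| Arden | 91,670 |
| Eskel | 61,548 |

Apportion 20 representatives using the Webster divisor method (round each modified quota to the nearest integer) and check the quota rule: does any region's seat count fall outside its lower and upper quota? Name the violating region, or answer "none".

none

Standard quotas: Brisco 2.611, Farrow 5.924, Arden 6.859, Eskel 4.605.
Webster allocation: Brisco 3, Farrow 6, Arden 7, Eskel 4.
Every allocation lies between the lower and upper quota.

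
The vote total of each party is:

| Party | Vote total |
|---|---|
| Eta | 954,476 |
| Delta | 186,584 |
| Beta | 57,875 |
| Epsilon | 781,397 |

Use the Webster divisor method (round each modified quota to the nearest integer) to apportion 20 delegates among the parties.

Standard divisor 1980332/20 ≈ 99016.6; standard quotas: Eta 9.640, Delta 1.884, Beta 0.584, Epsilon 7.892.
Rounding to the nearest integer gives 10, 2, 1, 8 = 21 seats, so the divisor must be adjusted.
With modified divisor 102300: modified quotas Eta 9.330, Delta 1.824, Beta 0.566, Epsilon 7.638.
Rounding to the nearest integer: Eta 9, Delta 2, Beta 1, Epsilon 8 (total 20).

Eta 9, Delta 2, Beta 1, Epsilon 8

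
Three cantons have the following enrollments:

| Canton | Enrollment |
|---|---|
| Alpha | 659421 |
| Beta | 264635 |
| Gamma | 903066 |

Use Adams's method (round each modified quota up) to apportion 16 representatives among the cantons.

Alpha: 6, Beta: 3, Gamma: 7

Standard divisor 1827122/16 ≈ 114195.125; standard quotas: Alpha 5.775, Beta 2.317, Gamma 7.908.
Rounding up gives 6, 3, 8 = 17 seats, so the divisor must be adjusted.
With modified divisor 130400: modified quotas Alpha 5.057, Beta 2.029, Gamma 6.925.
Rounding up: Alpha 6, Beta 3, Gamma 7 (total 16).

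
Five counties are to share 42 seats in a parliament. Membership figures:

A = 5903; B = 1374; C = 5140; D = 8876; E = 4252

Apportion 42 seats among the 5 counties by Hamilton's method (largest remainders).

The standard divisor is 25545/42 ≈ 608.214.
Standard quotas: A 9.7055, B 2.2591, C 8.4510, D 14.5935, E 6.9910.
Lower quotas: A 9, B 2, C 8, D 14, E 6 (sum 39, leaving 3 seats).
Remainders in descending order: E 0.9910, A 0.7055, D 0.5935, C 0.4510, B 0.2591.
Largest remainders: E, A, D receive the extra seats.

A 10, B 2, C 8, D 15, E 7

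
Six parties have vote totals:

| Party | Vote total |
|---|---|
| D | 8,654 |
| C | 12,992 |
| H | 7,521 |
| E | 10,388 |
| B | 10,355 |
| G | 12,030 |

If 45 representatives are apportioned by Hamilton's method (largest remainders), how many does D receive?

The standard divisor is 61940/45 ≈ 1376.444.
Standard quotas: D 6.2872, C 9.4388, H 5.4641, E 7.5470, B 7.5230, G 8.7399.
Lower quotas: D 6, C 9, H 5, E 7, B 7, G 8 (sum 42, leaving 3 seats).
Remainders in descending order: G 0.7399, E 0.5470, B 0.5230, H 0.4641, C 0.4388, D 0.2872.
The surplus seats go to G, E, B.
D receives 6.

6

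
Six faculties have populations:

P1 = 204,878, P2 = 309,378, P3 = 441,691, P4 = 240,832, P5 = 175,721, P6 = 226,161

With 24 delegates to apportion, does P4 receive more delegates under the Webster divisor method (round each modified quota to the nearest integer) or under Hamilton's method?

Webster

Webster: P1 3, P2 5, P3 6, P4 4, P5 3, P6 3.
Hamilton: P1 3, P2 5, P3 7, P4 3, P5 3, P6 3.
P4 gets 4 under Webster and 3 under Hamilton.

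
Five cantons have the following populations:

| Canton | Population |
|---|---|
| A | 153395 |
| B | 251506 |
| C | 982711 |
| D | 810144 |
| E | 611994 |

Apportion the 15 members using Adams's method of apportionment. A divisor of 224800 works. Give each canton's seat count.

With modified divisor 224800: modified quotas A 0.682, B 1.119, C 4.371, D 3.604, E 2.722.
Rounding up: A 1, B 2, C 5, D 4, E 3 (total 15).

A: 1, B: 2, C: 5, D: 4, E: 3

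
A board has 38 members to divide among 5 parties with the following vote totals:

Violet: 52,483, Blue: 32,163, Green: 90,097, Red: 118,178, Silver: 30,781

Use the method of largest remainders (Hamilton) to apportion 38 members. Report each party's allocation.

Violet=6, Blue=4, Green=10, Red=14, Silver=4

Total 323702; standard divisor 323702/38 ≈ 8518.474.
Standard quotas: Violet 6.1611, Blue 3.7757, Green 10.5767, Red 13.8731, Silver 3.6134.
Lower quotas: Violet 6, Blue 3, Green 10, Red 13, Silver 3 (sum 35, leaving 3 seats).
Remainders in descending order: Red 0.8731, Blue 0.7757, Silver 0.6134, Green 0.5767, Violet 0.1611.
Largest remainders: Red, Blue, Silver receive the extra seats.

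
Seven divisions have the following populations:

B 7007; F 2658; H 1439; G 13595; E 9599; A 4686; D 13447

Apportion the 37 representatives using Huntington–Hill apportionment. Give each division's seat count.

B: 5; F: 2; H: 1; G: 10; E: 7; A: 3; D: 9

With divisor 1425: modified quotas B 4.917, F 1.865, H 1.010, G 9.540, E 6.736, A 3.288, D 9.436.
Geometric-mean thresholds: B √(4·5)=4.472, F √(1·2)=1.414, H √(1·2)=1.414, G √(9·10)=9.487, E √(6·7)=6.481, A √(3·4)=3.464, D √(9·10)=9.487.
Each quota rounded against its threshold gives B 5, F 2, H 1, G 10, E 7, A 3, D 9 (total 37).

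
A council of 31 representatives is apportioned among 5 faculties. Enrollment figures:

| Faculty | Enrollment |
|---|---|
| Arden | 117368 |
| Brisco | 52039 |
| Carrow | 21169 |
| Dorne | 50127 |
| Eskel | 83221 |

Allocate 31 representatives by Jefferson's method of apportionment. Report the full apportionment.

Arden 11, Brisco 5, Carrow 2, Dorne 5, Eskel 8

Standard divisor 323924/31 ≈ 10449.161; standard quotas: Arden 11.232, Brisco 4.980, Carrow 2.026, Dorne 4.797, Eskel 7.964.
Rounding down gives 11, 4, 2, 4, 7 = 28 seats, so the divisor must be adjusted.
With modified divisor 9900: modified quotas Arden 11.855, Brisco 5.256, Carrow 2.138, Dorne 5.063, Eskel 8.406.
Rounding down: Arden 11, Brisco 5, Carrow 2, Dorne 5, Eskel 8 (total 31).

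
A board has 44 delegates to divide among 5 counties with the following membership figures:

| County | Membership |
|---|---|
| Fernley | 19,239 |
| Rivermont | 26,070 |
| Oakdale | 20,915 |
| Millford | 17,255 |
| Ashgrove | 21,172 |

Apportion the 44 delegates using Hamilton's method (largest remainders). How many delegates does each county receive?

Fernley 8, Rivermont 11, Oakdale 9, Millford 7, Ashgrove 9

The standard divisor is 104651/44 ≈ 2378.432.
Standard quotas: Fernley 8.0889, Rivermont 10.9610, Oakdale 8.7936, Millford 7.2548, Ashgrove 8.9017.
Lower quotas: Fernley 8, Rivermont 10, Oakdale 8, Millford 7, Ashgrove 8 (sum 41, leaving 3 seats).
Remainders in descending order: Rivermont 0.9610, Ashgrove 0.9017, Oakdale 0.7936, Millford 0.2548, Fernley 0.0889.
The surplus seats go to Rivermont, Ashgrove, Oakdale.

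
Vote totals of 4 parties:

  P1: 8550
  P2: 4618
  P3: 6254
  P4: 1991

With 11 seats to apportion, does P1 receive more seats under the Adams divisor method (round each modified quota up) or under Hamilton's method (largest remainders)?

Hamilton

Adams: P1 4, P2 3, P3 3, P4 1.
Hamilton: P1 5, P2 2, P3 3, P4 1.
P1 gets 4 under Adams and 5 under Hamilton.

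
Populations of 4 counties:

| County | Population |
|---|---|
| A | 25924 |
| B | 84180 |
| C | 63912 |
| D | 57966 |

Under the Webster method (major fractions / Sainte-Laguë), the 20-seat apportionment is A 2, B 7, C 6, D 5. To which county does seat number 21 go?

B

Priority for the next seat is population ÷ (current seats + 0.5).
Priorities: A 10369.600, B 11224.000, C 9832.615, D 10539.273.
Highest priority: B.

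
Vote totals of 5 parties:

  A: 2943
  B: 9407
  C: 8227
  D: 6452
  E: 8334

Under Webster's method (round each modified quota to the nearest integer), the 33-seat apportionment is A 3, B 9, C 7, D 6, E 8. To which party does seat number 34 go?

Priority for the next seat is population ÷ (current seats + 0.5).
Priorities: A 840.857, B 990.211, C 1096.933, D 992.615, E 980.471.
Highest priority: C.

C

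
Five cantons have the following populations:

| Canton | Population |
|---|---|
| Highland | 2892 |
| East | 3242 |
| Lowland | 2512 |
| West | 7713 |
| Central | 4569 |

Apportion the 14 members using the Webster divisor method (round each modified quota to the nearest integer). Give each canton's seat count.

Highland=2; East=2; Lowland=2; West=5; Central=3

Standard divisor 20928/14 ≈ 1494.857; standard quotas: Highland 1.935, East 2.169, Lowland 1.680, West 5.160, Central 3.056.
Rounding to the nearest integer gives Highland 2, East 2, Lowland 2, West 5, Central 3 — total 14, matching the house size, so no adjustment is needed.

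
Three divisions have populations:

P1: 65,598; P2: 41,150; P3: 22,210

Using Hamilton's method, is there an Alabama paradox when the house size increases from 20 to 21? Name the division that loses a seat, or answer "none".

At 20 seats: P1 10, P2 6, P3 4.
At 21 seats: P1 11, P2 7, P3 3.
P3 drops from 4 to 3.

P3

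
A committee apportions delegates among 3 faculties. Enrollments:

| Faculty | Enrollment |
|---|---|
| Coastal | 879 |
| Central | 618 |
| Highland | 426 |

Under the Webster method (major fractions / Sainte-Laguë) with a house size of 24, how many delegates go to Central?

Standard divisor 1923/24 ≈ 80.125; standard quotas: Coastal 10.970, Central 7.713, Highland 5.317.
Rounding to the nearest integer gives Coastal 11, Central 8, Highland 5 — total 24, matching the house size, so no adjustment is needed.
Central receives 8.

8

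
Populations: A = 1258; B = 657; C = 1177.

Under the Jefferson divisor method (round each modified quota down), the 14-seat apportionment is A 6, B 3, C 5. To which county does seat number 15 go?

Priority for the next seat is population ÷ (current seats + 1).
Priorities: A 179.714, B 164.250, C 196.167.
Highest priority: C.

C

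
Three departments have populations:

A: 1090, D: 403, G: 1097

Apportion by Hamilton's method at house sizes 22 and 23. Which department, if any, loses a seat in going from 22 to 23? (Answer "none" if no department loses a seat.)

D

At 22 seats: A 9, D 4, G 9.
At 23 seats: A 10, D 3, G 10.
D drops from 4 to 3.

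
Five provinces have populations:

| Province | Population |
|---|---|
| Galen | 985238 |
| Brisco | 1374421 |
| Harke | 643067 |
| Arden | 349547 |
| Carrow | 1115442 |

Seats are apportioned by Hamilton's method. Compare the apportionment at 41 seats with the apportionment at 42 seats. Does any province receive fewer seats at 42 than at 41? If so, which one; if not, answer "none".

At 41 seats: Galen 9, Brisco 13, Harke 6, Arden 3, Carrow 10.
At 42 seats: Galen 9, Brisco 13, Harke 6, Arden 3, Carrow 11.
No province's allocation decreased.

none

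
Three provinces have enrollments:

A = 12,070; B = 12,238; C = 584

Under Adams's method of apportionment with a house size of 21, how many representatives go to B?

Standard divisor 24892/21 ≈ 1185.333; standard quotas: A 10.183, B 10.325, C 0.493.
Rounding up gives 11, 11, 1 = 23 seats, so the divisor must be adjusted.
With modified divisor 1300: modified quotas A 9.285, B 9.414, C 0.449.
Rounding up: A 10, B 10, C 1 (total 21).
B receives 10.

10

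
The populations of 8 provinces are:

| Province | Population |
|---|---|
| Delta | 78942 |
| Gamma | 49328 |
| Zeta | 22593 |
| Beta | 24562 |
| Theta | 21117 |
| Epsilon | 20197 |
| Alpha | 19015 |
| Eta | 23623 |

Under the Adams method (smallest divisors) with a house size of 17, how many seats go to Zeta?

2

Standard divisor 259377/17 ≈ 15257.471; standard quotas: Delta 5.174, Gamma 3.233, Zeta 1.481, Beta 1.610, Theta 1.384, Epsilon 1.324, Alpha 1.246, Eta 1.548.
Rounding up gives 6, 4, 2, 2, 2, 2, 2, 2 = 22 seats, so the divisor must be adjusted.
With modified divisor 20700: modified quotas Delta 3.814, Gamma 2.383, Zeta 1.091, Beta 1.187, Theta 1.020, Epsilon 0.976, Alpha 0.919, Eta 1.141.
Rounding up: Delta 4, Gamma 3, Zeta 2, Beta 2, Theta 2, Epsilon 1, Alpha 1, Eta 2 (total 17).
Zeta receives 2.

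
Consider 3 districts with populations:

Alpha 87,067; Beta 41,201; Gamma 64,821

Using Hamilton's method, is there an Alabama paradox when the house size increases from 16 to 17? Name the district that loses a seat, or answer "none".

Beta

At 16 seats: Alpha 7, Beta 4, Gamma 5.
At 17 seats: Alpha 8, Beta 3, Gamma 6.
Beta drops from 4 to 3.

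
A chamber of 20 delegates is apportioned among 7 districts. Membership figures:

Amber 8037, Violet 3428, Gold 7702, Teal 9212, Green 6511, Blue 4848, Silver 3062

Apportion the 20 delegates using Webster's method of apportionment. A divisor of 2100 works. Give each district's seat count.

Amber 4, Violet 2, Gold 4, Teal 4, Green 3, Blue 2, Silver 1

With modified divisor 2100: modified quotas Amber 3.827, Violet 1.632, Gold 3.668, Teal 4.387, Green 3.100, Blue 2.309, Silver 1.458.
Rounding to the nearest integer: Amber 4, Violet 2, Gold 4, Teal 4, Green 3, Blue 2, Silver 1 (total 20).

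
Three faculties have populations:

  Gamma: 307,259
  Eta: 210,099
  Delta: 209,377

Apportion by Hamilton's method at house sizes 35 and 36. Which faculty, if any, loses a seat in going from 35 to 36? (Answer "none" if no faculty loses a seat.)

none

At 35 seats: Gamma 15, Eta 10, Delta 10.
At 36 seats: Gamma 15, Eta 11, Delta 10.
No faculty's allocation decreased.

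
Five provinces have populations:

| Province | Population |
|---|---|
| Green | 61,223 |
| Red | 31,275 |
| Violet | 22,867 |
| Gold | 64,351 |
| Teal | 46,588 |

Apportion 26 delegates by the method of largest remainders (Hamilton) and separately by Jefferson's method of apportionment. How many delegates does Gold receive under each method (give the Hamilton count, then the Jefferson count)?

Hamilton: Green 7, Red 4, Violet 3, Gold 7, Teal 5.
Jefferson: Green 7, Red 4, Violet 2, Gold 8, Teal 5.
Gold gets 7 under Hamilton and 8 under Jefferson.

7 and 8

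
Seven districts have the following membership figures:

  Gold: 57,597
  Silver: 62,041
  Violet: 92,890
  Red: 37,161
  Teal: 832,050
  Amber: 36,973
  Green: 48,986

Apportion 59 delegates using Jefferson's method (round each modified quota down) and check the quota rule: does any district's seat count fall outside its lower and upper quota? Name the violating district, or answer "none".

Teal

Standard quotas: Gold 2.910, Silver 3.135, Violet 4.693, Red 1.878, Teal 42.041, Amber 1.868, Green 2.475.
Jefferson allocation: Gold 3, Silver 3, Violet 4, Red 2, Teal 44, Amber 1, Green 2.
Teal has quota 42.041 (lower 42, upper 43) but receives 44 — outside the quota interval.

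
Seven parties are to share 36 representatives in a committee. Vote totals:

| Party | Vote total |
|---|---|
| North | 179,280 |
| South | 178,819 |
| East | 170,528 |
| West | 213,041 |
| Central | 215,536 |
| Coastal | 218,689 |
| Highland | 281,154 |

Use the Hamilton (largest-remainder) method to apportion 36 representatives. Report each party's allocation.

North=5; South=5; East=4; West=5; Central=5; Coastal=5; Highland=7

Total 1457047; standard divisor 1457047/36 ≈ 40473.528.
Standard quotas: North 4.4296, South 4.4182, East 4.2133, West 5.2637, Central 5.3254, Coastal 5.4033, Highland 6.9466.
Lower quotas: North 4, South 4, East 4, West 5, Central 5, Coastal 5, Highland 6 (sum 33, leaving 3 seats).
Remainders in descending order: Highland 0.9466, North 0.4296, South 0.4182, Coastal 0.4033, Central 0.3254, West 0.2637, East 0.2133.
The surplus seats go to Highland, North, South.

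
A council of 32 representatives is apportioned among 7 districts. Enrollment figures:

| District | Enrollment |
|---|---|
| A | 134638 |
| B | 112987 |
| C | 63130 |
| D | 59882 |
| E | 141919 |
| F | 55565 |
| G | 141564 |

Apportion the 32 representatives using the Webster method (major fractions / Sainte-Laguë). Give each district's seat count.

A 6, B 5, C 3, D 3, E 6, F 3, G 6

Standard divisor 709685/32 ≈ 22177.656; standard quotas: A 6.071, B 5.095, C 2.847, D 2.700, E 6.399, F 2.505, G 6.383.
Rounding to the nearest integer gives A 6, B 5, C 3, D 3, E 6, F 3, G 6 — total 32, matching the house size, so no adjustment is needed.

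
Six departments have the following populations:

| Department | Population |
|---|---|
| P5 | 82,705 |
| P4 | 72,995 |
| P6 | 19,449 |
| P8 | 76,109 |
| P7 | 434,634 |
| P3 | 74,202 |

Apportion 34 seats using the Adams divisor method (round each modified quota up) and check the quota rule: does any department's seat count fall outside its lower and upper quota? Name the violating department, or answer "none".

P7

Standard quotas: P5 3.700, P4 3.265, P6 0.870, P8 3.404, P7 19.442, P3 3.319.
Adams allocation: P5 4, P4 3, P6 1, P8 4, P7 18, P3 4.
P7 has quota 19.442 (lower 19, upper 20) but receives 18 — outside the quota interval.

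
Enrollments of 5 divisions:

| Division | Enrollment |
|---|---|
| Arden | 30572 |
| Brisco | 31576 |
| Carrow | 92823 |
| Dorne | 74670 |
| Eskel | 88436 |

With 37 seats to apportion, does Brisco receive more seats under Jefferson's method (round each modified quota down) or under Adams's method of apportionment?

Adams

Jefferson: Arden 3, Brisco 3, Carrow 11, Dorne 9, Eskel 11.
Adams: Arden 4, Brisco 4, Carrow 10, Dorne 9, Eskel 10.
Brisco gets 3 under Jefferson and 4 under Adams.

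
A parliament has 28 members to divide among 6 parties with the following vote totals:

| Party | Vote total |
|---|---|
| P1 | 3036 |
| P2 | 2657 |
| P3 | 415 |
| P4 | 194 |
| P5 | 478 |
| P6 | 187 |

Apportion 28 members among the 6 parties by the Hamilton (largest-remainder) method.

Total 6967; standard divisor 6967/28 ≈ 248.821.
Standard quotas: P1 12.202, P2 10.678, P3 1.668, P4 0.780, P5 1.921, P6 0.752.
Lower quotas: P1 12, P2 10, P3 1, P4 0, P5 1, P6 0 (sum 24, leaving 4 seats).
Remainders in descending order: P5 0.921, P4 0.780, P6 0.752, P2 0.678, P3 0.668, P1 0.202.
Largest remainders: P5, P4, P6, P2 receive the extra seats.

P1 12; P2 11; P3 1; P4 1; P5 2; P6 1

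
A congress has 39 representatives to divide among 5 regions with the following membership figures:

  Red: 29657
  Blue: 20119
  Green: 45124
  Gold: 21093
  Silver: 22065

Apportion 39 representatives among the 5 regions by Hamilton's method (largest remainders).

Red=8, Blue=6, Green=13, Gold=6, Silver=6

Standard divisor: 138058 ÷ 39 ≈ 3539.949.
Standard quotas: Red 8.3778, Blue 5.6834, Green 12.7471, Gold 5.9586, Silver 6.2331.
Lower quotas: Red 8, Blue 5, Green 12, Gold 5, Silver 6 (sum 36, leaving 3 seats).
Remainders in descending order: Gold 0.9586, Green 0.7471, Blue 0.6834, Red 0.3778, Silver 0.2331.
Largest remainders: Gold, Green, Blue receive the extra seats.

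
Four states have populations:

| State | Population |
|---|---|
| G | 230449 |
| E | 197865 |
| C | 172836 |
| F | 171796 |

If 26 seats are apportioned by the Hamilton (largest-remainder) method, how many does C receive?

6

The standard divisor is 772946/26 ≈ 29728.692.
Standard quotas: G 7.7517, E 6.6557, C 5.8138, F 5.7788.
Lower quotas: G 7, E 6, C 5, F 5 (sum 23, leaving 3 seats).
Remainders in descending order: C 0.8138, F 0.7788, G 0.7517, E 0.6557.
The surplus seats go to C, F, G.
C receives 6.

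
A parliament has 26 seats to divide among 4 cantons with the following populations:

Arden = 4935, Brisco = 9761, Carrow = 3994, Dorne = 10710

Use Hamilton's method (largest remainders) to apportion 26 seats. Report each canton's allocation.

Arden 4, Brisco 9, Carrow 4, Dorne 9

Standard divisor: 29400 ÷ 26 ≈ 1130.769.
Standard quotas: Arden 4.3643, Brisco 8.6322, Carrow 3.5321, Dorne 9.4714.
Lower quotas: Arden 4, Brisco 8, Carrow 3, Dorne 9 (sum 24, leaving 2 seats).
Remainders in descending order: Brisco 0.6322, Carrow 0.5321, Dorne 0.4714, Arden 0.3643.
The surplus seats go to Brisco, Carrow.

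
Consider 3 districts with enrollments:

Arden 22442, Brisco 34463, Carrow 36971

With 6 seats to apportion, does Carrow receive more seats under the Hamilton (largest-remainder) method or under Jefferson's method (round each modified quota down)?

Jefferson

Hamilton: Arden 2, Brisco 2, Carrow 2.
Jefferson: Arden 1, Brisco 2, Carrow 3.
Carrow gets 2 under Hamilton and 3 under Jefferson.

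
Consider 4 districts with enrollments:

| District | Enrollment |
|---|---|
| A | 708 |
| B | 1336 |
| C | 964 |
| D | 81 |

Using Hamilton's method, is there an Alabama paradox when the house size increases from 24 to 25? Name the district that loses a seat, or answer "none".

At 24 seats: A 6, B 10, C 7, D 1.
At 25 seats: A 6, B 11, C 8, D 0.
D drops from 1 to 0.

D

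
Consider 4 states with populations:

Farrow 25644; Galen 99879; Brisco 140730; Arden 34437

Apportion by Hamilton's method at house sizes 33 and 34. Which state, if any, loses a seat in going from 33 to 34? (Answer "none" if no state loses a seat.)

At 33 seats: Farrow 3, Galen 11, Brisco 15, Arden 4.
At 34 seats: Farrow 3, Galen 11, Brisco 16, Arden 4.
No state's allocation decreased.

none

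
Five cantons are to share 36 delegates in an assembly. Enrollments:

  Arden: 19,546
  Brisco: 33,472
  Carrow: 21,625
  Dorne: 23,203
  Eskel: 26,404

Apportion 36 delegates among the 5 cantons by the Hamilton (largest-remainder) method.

Arden=6; Brisco=10; Carrow=6; Dorne=7; Eskel=7

Total 124250; standard divisor 124250/36 ≈ 3451.389.
Standard quotas: Arden 5.6632, Brisco 9.6981, Carrow 6.2656, Dorne 6.7228, Eskel 7.6503.
Lower quotas: Arden 5, Brisco 9, Carrow 6, Dorne 6, Eskel 7 (sum 33, leaving 3 seats).
Remainders in descending order: Dorne 0.7228, Brisco 0.6981, Arden 0.6632, Eskel 0.6503, Carrow 0.2656.
Largest remainders: Dorne, Brisco, Arden receive the extra seats.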